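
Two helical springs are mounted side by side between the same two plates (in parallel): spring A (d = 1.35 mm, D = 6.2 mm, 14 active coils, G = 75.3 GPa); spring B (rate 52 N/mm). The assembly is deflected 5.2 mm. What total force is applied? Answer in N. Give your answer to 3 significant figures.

319 N

k_A = Gd⁴/(8D³N_a) = (75.3×10³)(1.35⁴)/(8·6.2³·14) = 9.3699 N/mm
Parallel: k_eq = 9.3699 + 52 = 61.37 N/mm
F = k_eq·δ = 61.37·5.2 = 319.12 N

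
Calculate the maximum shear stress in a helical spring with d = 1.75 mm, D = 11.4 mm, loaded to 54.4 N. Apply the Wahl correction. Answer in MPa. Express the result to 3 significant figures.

Spring index C = D/d = 11.4/1.75 = 6.5143
K_W = (4C−1)/(4C−4) + 0.615/C = 25.057/22.057 + 0.0944 = 1.2304
τ₀ = 8FD/(πd³) = 8·54.4·11.4/(π·1.75³) = 4961.28/16.837 = 294.67 MPa
τ_max = K·τ₀ = 1.2304 × 294.67 = 362.56 MPa

363 MPa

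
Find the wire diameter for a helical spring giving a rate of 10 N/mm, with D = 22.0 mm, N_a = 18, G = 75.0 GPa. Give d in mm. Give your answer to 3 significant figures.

3.78 mm

d = (8D³N_a·k / G)^(1/4) = (8·22.0³·18·10 / (75.0×10³))^0.25
  = (204.44)^0.25 = 3.7813 mm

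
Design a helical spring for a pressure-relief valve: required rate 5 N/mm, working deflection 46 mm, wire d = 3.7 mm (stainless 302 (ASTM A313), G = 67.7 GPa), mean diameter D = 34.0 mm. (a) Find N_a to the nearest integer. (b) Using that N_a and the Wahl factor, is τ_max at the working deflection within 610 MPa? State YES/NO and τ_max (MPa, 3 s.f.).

N_a = Gd⁴/(8D³k) = (67.7×10³)(3.7⁴)/(8·34.0³·5) = 8.07 → N_a = 8
Actual rate k = Gd⁴/(8D³·8) = 5.044 N/mm
Working load F = kδ = 5.044·46 = 232.03 N
C = 34.0/3.7 = 9.1892; K_W = (4C−1)/(4C−4)+0.615/C = 1.1585
τ_max = K_W·8FD/(πd³) = 1.1585·396.6 = 459.46 MPa
τ_max ≤ 610 MPa → acceptable

(a) 8 coils; (b) YES, τ_max = 459 MPa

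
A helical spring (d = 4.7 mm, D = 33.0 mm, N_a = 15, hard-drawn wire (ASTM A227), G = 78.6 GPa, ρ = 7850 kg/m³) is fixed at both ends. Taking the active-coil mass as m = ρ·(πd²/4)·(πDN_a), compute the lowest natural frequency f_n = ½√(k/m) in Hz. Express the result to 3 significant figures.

k = Gd⁴/(8D³N_a) = (78.6×10³)(4.7⁴)/(8·33.0³·15) = 8.8939 N/mm = 8893.9 N/m
Wire length L = πDN_a = π·33.0·15 = 1555.1 mm
m = ρ·(πd²/4)·L = 7850 × 17.349×10⁻⁶ m² × 1.5551 m = 0.21179 kg
f_n = ½√(k/m) = 0.5·√(8893.9/0.21179) = 0.5·√(41993) = 102.46 Hz

102 Hz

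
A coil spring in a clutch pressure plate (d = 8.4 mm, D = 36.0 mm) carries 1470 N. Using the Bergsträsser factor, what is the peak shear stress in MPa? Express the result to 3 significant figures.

Spring index C = D/d = 36.0/8.4 = 4.2857
K_B = (4C+2)/(4C−3) = 19.143/14.143 = 1.3535
τ₀ = 8FD/(πd³) = 8·1470·36.0/(π·8.4³) = 423360/1862 = 227.36 MPa
τ_max = K·τ₀ = 1.3535 × 227.36 = 307.75 MPa

308 MPa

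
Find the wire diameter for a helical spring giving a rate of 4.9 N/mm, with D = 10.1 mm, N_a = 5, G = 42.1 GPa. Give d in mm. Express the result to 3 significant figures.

1.48 mm

d = (8D³N_a·k / G)^(1/4) = (8·10.1³·5·4.9 / (42.1×10³))^0.25
  = (4.7967)^0.25 = 1.4799 mm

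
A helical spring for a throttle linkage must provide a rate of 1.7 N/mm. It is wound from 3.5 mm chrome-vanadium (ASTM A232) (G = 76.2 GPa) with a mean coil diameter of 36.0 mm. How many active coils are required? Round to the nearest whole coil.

N_a = Gd⁴/(8D³k) = (76.2×10³ × 3.5⁴)/(8 × 36.0³ × 1.7)
    = 1.14348e+07 / 634522 = 18.02 → 18 coils

18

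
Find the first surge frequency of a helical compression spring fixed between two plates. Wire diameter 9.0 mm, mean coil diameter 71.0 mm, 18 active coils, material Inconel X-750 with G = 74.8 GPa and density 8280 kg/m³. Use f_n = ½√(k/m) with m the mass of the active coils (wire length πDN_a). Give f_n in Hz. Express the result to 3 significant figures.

k = Gd⁴/(8D³N_a) = (74.8×10³)(9.0⁴)/(8·71.0³·18) = 9.5221 N/mm = 9522.1 N/m
Wire length L = πDN_a = π·71.0·18 = 4015 mm
m = ρ·(πd²/4)·L = 8280 × 63.617×10⁻⁶ m² × 4.015 m = 2.1149 kg
f_n = ½√(k/m) = 0.5·√(9522.1/2.1149) = 0.5·√(4502.4) = 33.55 Hz

33.6 Hz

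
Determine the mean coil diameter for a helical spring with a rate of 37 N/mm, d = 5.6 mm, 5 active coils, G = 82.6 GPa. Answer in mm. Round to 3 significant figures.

D = (Gd⁴/(8N_a·k))^(1/3) = (82.6×10³·5.6⁴/(8·5·37))^(1/3)
  = (54887.1)^(1/3) = 38.0035 mm

38.0 mm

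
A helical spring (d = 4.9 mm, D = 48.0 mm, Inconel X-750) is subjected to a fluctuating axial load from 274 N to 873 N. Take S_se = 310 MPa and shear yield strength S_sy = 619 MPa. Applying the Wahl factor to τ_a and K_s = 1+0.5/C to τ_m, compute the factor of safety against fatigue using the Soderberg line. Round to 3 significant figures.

0.462

C = D/d = 48.0/4.9 = 9.7959; K_W = (4C−1)/(4C−4)+0.615/C = 1.1480; K_s = 1+0.5/C = 1.0510
F_a = (F_max−F_min)/2 = 299.5 N; F_m = (F_max+F_min)/2 = 573.5 N
τ_a = K_W·8F_aD/(πd³) = 1.1480 × 311.16 = 357.23 MPa
τ_m = K_s·8F_mD/(πd³) = 1.0510 × 595.84 = 626.25 MPa
Soderberg: 1/n_f = τ_a/S_se + τ_m/S_sy = 357.23/310 + 626.25/619 = 1.15236 + 1.01171 = 2.1641
n_f = 1/2.1641 = 0.4621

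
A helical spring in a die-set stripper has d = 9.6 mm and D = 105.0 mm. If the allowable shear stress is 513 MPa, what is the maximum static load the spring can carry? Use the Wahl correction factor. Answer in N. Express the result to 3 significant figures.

C = D/d = 105.0/9.6 = 10.9375
K_W = (4C−1)/(4C−4) + 0.615/C = 42.750/39.750 + 0.0562 = 1.1317
τ_max = K·8FD/(πd³) → F_max = τ_allow·πd³/(8DK)
F_max = 513·π·9.6³/(8·105.0·1.1317) = 1.4259e+06/950.63 = 1499.9 N

1500 N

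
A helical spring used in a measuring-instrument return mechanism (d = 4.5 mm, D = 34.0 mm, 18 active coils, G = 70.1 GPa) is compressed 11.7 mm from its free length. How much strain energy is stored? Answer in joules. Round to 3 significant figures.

0.348 J

k = Gd⁴/(8D³N_a) = (70.1×10³)(4.5⁴)/(8·34.0³·18) = 5.0789 N/mm
U = ½kδ² = 0.5 × 5.0789 × 11.7² = 347.62 N·mm = 0.34762 J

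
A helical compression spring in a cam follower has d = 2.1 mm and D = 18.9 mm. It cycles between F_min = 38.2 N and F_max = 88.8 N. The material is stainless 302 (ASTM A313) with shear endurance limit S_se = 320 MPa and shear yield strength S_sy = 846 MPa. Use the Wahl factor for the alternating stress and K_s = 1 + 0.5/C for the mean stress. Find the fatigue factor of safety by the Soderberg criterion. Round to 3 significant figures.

C = D/d = 18.9/2.1 = 9.0000; K_W = (4C−1)/(4C−4)+0.615/C = 1.1621; K_s = 1+0.5/C = 1.0556
F_a = (F_max−F_min)/2 = 25.3 N; F_m = (F_max+F_min)/2 = 63.5 N
τ_a = K_W·8F_aD/(πd³) = 1.1621 × 131.48 = 152.79 MPa
τ_m = K_s·8F_mD/(πd³) = 1.0556 × 330 = 348.34 MPa
Soderberg: 1/n_f = τ_a/S_se + τ_m/S_sy = 152.79/320 + 348.34/846 = 0.47748 + 0.41175 = 0.88922
n_f = 1/0.88922 = 1.125

1.12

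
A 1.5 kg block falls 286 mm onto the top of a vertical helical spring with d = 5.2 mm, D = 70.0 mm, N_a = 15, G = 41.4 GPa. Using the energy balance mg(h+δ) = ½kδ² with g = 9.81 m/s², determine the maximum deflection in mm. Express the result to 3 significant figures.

129 mm

k = Gd⁴/(8D³N_a) = (41.4×10³)(5.2⁴)/(8·70.0³·15) = 0.73542 N/mm
W = mg = 1.5 × 9.81 = 14.715 N
½kδ² − Wδ − Wh = 0 → δ = (W + √(W² + 2kWh))/k
δ = (14.715 + √(216.53 + 6190.06))/0.73542 = (14.715 + 80.041)/0.73542 = 128.85 mm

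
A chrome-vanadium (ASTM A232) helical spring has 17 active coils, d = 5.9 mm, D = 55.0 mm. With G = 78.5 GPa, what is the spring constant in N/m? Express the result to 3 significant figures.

4200 N/m

k = Gd⁴/(8D³N_a) = (78.5×10³ × 5.9⁴) / (8 × 55.0³ × 17)
  = 9.51213e+07 / 2.2627e+07 = 4.2039 N/mm = 4203.9 N/m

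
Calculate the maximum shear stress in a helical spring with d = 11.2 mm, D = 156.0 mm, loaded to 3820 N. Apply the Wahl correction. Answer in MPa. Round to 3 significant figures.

1190 MPa

Spring index C = D/d = 156.0/11.2 = 13.9286
K_W = (4C−1)/(4C−4) + 0.615/C = 54.714/51.714 + 0.0442 = 1.1022
τ₀ = 8FD/(πd³) = 8·3820·156.0/(π·11.2³) = 4.76736e+06/4413.7 = 1080.1 MPa
τ_max = K·τ₀ = 1.1022 × 1080.1 = 1190.5 MPa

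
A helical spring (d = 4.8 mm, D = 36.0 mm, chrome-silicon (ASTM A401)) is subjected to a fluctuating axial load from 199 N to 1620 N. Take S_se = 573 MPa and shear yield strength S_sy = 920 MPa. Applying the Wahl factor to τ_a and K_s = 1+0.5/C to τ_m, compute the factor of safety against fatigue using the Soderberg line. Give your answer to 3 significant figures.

0.475

C = D/d = 36.0/4.8 = 7.5000; K_W = (4C−1)/(4C−4)+0.615/C = 1.1974; K_s = 1+0.5/C = 1.0667
F_a = (F_max−F_min)/2 = 710.5 N; F_m = (F_max+F_min)/2 = 909.5 N
τ_a = K_W·8F_aD/(πd³) = 1.1974 × 588.96 = 705.21 MPa
τ_m = K_s·8F_mD/(πd³) = 1.0667 × 753.91 = 804.17 MPa
Soderberg: 1/n_f = τ_a/S_se + τ_m/S_sy = 705.21/573 + 804.17/920 = 1.23073 + 0.87410 = 2.1048
n_f = 1/2.1048 = 0.4751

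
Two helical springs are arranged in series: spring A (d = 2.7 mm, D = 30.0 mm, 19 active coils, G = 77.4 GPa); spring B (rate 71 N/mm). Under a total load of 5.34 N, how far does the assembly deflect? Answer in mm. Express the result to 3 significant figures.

k_A = Gd⁴/(8D³N_a) = (77.4×10³)(2.7⁴)/(8·30.0³·19) = 1.0023 N/mm
Series: 1/k_eq = 1/1.0023 + 1/71 = 1.0118; k_eq = 0.98833 N/mm
δ = F/k_eq = 5.34/0.98833 = 5.4031 mm

5.40 mm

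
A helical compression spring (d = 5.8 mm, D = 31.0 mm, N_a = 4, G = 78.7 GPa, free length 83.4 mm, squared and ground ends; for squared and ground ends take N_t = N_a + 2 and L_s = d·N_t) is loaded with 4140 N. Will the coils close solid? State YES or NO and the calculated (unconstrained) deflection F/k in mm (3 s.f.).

k = Gd⁴/(8D³N_a) = (78.7×10³)(5.8⁴)/(8·31.0³·4) = 93.423 N/mm
N_t = 6; L_s = 5.8·6 = 34.8 mm; δ_solid = L₀ − L_s = 83.4 − 34.8 = 48.6 mm
δ = F/k = 4140/93.423 = 44.315 mm
δ < δ_solid → spring does not go solid

NO, δ = 44.3 mm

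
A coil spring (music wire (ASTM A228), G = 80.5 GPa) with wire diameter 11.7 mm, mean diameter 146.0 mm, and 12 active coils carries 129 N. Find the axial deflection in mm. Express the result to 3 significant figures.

25.5 mm

k = Gd⁴/(8D³N_a) = (80.5×10³)(11.7⁴)/(8·146.0³·12) = 5.049 N/mm
δ = F/k = 129 / 5.049 = 25.549 mm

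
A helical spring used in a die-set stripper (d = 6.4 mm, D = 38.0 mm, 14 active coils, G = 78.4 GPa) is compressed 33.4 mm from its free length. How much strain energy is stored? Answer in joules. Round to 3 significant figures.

k = Gd⁴/(8D³N_a) = (78.4×10³)(6.4⁴)/(8·38.0³·14) = 21.403 N/mm
U = ½kδ² = 0.5 × 21.403 × 33.4² = 11938 N·mm = 11.938 J

11.9 J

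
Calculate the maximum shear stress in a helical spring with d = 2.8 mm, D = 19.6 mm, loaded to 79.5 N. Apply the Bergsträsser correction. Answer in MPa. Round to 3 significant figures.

Spring index C = D/d = 19.6/2.8 = 7.0000
K_B = (4C+2)/(4C−3) = 30.000/25.000 = 1.2000
τ₀ = 8FD/(πd³) = 8·79.5·19.6/(π·2.8³) = 12465.6/68.964 = 180.75 MPa
τ_max = K·τ₀ = 1.2000 × 180.75 = 216.91 MPa

217 MPa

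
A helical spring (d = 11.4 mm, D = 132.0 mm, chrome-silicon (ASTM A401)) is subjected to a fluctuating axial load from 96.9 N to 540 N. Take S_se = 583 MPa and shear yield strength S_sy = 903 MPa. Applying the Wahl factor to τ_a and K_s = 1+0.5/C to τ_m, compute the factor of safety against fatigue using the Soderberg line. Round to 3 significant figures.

C = D/d = 132.0/11.4 = 11.5789; K_W = (4C−1)/(4C−4)+0.615/C = 1.1240; K_s = 1+0.5/C = 1.0432
F_a = (F_max−F_min)/2 = 221.55 N; F_m = (F_max+F_min)/2 = 318.45 N
τ_a = K_W·8F_aD/(πd³) = 1.1240 × 50.266 = 56.499 MPa
τ_m = K_s·8F_mD/(πd³) = 1.0432 × 72.25 = 75.37 MPa
Soderberg: 1/n_f = τ_a/S_se + τ_m/S_sy = 56.499/583 + 75.37/903 = 0.09691 + 0.08347 = 0.18038
n_f = 1/0.18038 = 5.544

5.54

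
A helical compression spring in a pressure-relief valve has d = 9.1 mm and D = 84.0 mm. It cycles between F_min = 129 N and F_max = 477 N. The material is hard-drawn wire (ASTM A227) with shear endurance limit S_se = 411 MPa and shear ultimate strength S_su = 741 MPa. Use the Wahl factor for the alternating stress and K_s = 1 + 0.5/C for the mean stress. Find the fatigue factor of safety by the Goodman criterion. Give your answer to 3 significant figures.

3.82

C = D/d = 84.0/9.1 = 9.2308; K_W = (4C−1)/(4C−4)+0.615/C = 1.1577; K_s = 1+0.5/C = 1.0542
F_a = (F_max−F_min)/2 = 174 N; F_m = (F_max+F_min)/2 = 303 N
τ_a = K_W·8F_aD/(πd³) = 1.1577 × 49.391 = 57.182 MPa
τ_m = K_s·8F_mD/(πd³) = 1.0542 × 86.008 = 90.667 MPa
Goodman: 1/n_f = τ_a/S_se + τ_m/S_su = 57.182/411 + 90.667/741 = 0.13913 + 0.12236 = 0.26149
n_f = 1/0.26149 = 3.824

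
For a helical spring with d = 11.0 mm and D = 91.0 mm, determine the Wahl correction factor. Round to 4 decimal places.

1.1775

C = D/d = 91.0/11.0 = 8.2727
K_W = (4C−1)/(4C−4) + 0.615/C = 32.091/29.091 + 0.0743 = 1.1775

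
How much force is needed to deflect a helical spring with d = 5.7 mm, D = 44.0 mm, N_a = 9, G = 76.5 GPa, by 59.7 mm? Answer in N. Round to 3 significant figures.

786 N

k = Gd⁴/(8D³N_a) = (76.5×10³)(5.7⁴)/(8·44.0³·9) = 13.166 N/mm
F = k·δ = 13.166 × 59.7 = 786.04 N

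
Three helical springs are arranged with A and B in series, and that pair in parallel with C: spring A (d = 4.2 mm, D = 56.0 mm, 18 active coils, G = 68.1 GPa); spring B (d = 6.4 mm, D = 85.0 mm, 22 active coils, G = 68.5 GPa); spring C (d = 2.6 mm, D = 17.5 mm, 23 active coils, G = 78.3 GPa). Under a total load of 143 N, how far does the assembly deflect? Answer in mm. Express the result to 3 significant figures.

34.9 mm

k_A = Gd⁴/(8D³N_a) = (68.1×10³)(4.2⁴)/(8·56.0³·18) = 0.83795 N/mm
k_B = Gd⁴/(8D³N_a) = (68.5×10³)(6.4⁴)/(8·85.0³·22) = 1.0633 N/mm
k_C = Gd⁴/(8D³N_a) = (78.3×10³)(2.6⁴)/(8·17.5³·23) = 3.6285 N/mm
Springs A,B series: k_AB = 1/(1/0.83795+1/1.0633) = 0.46863 N/mm; parallel with C: k_eq = 0.46863+3.6285 = 4.0971 N/mm
δ = F/k_eq = 143/4.0971 = 34.903 mm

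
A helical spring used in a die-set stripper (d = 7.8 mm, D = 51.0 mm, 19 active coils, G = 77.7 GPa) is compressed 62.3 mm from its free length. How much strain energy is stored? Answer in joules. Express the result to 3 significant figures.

k = Gd⁴/(8D³N_a) = (77.7×10³)(7.8⁴)/(8·51.0³·19) = 14.264 N/mm
U = ½kδ² = 0.5 × 14.264 × 62.3² = 27682 N·mm = 27.682 J

27.7 J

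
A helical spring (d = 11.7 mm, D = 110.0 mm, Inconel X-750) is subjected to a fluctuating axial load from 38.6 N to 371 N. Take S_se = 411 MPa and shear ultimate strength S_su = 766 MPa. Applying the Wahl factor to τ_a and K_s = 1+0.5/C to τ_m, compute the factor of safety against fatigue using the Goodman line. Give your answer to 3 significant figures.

7.64

C = D/d = 110.0/11.7 = 9.4017; K_W = (4C−1)/(4C−4)+0.615/C = 1.1547; K_s = 1+0.5/C = 1.0532
F_a = (F_max−F_min)/2 = 166.2 N; F_m = (F_max+F_min)/2 = 204.8 N
τ_a = K_W·8F_aD/(πd³) = 1.1547 × 29.067 = 33.564 MPa
τ_m = K_s·8F_mD/(πd³) = 1.0532 × 35.818 = 37.723 MPa
Goodman: 1/n_f = τ_a/S_se + τ_m/S_su = 33.564/411 + 37.723/766 = 0.08166 + 0.04925 = 0.13091
n_f = 1/0.13091 = 7.639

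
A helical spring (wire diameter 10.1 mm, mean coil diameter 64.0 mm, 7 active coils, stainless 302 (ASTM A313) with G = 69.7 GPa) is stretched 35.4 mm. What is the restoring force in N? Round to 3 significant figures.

1750 N

k = Gd⁴/(8D³N_a) = (69.7×10³)(10.1⁴)/(8·64.0³·7) = 49.407 N/mm
F = k·δ = 49.407 × 35.4 = 1749 N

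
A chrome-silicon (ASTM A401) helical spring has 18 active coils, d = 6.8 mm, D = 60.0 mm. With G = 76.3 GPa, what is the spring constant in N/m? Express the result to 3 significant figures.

5240 N/m

k = Gd⁴/(8D³N_a) = (76.3×10³ × 6.8⁴) / (8 × 60.0³ × 18)
  = 1.6314e+08 / 3.1104e+07 = 5.245 N/mm = 5245 N/m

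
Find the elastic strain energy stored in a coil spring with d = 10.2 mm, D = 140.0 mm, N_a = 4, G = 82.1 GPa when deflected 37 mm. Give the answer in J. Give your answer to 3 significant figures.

k = Gd⁴/(8D³N_a) = (82.1×10³)(10.2⁴)/(8·140.0³·4) = 10.121 N/mm
U = ½kδ² = 0.5 × 10.121 × 37² = 6927.6 N·mm = 6.9276 J

6.93 J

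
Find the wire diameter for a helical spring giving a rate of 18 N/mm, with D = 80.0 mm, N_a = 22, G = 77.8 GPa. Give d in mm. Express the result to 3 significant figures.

d = (8D³N_a·k / G)^(1/4) = (8·80.0³·22·18 / (77.8×10³))^0.25
  = (20849)^0.25 = 12.0162 mm

12.0 mm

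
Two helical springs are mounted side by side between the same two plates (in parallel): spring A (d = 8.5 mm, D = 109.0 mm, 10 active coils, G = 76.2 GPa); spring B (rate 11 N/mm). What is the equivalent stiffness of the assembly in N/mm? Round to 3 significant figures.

14.8 N/mm

k_A = Gd⁴/(8D³N_a) = (76.2×10³)(8.5⁴)/(8·109.0³·10) = 3.8394 N/mm
Parallel: k_eq = 3.8394 + 11 = 14.839 N/mm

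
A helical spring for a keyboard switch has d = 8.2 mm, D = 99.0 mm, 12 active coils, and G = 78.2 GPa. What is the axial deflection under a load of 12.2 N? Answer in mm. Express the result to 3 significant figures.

k = Gd⁴/(8D³N_a) = (78.2×10³)(8.2⁴)/(8·99.0³·12) = 3.7956 N/mm
δ = F/k = 12.2 / 3.7956 = 3.2142 mm

3.21 mm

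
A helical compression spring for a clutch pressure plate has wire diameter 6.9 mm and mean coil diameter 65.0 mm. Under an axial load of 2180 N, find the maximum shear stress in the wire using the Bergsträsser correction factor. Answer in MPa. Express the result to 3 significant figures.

Spring index C = D/d = 65.0/6.9 = 9.4203
K_B = (4C+2)/(4C−3) = 39.681/34.681 = 1.1442
τ₀ = 8FD/(πd³) = 8·2180·65.0/(π·6.9³) = 1.1336e+06/1032 = 1098.4 MPa
τ_max = K·τ₀ = 1.1442 × 1098.4 = 1256.8 MPa

1260 MPa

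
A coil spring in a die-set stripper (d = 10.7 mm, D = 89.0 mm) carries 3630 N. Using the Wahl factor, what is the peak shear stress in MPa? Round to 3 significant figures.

Spring index C = D/d = 89.0/10.7 = 8.3178
K_W = (4C−1)/(4C−4) + 0.615/C = 32.271/29.271 + 0.0739 = 1.1764
τ₀ = 8FD/(πd³) = 8·3630·89.0/(π·10.7³) = 2.58456e+06/3848.6 = 671.56 MPa
τ_max = K·τ₀ = 1.1764 × 671.56 = 790.04 MPa

790 MPa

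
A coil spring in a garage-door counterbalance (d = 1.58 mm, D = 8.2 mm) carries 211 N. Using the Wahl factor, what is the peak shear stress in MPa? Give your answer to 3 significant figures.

Spring index C = D/d = 8.2/1.58 = 5.1899
K_W = (4C−1)/(4C−4) + 0.615/C = 19.759/16.759 + 0.1185 = 1.2975
τ₀ = 8FD/(πd³) = 8·211·8.2/(π·1.58³) = 13841.6/12.391 = 1117 MPa
τ_max = K·τ₀ = 1.2975 × 1117 = 1449.4 MPa

1450 MPa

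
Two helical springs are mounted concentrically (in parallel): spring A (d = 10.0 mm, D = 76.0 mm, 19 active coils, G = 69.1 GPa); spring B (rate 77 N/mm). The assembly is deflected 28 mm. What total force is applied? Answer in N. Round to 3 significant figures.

2450 N

k_A = Gd⁴/(8D³N_a) = (69.1×10³)(10.0⁴)/(8·76.0³·19) = 10.356 N/mm
Parallel: k_eq = 10.356 + 77 = 87.356 N/mm
F = k_eq·δ = 87.356·28 = 2446 N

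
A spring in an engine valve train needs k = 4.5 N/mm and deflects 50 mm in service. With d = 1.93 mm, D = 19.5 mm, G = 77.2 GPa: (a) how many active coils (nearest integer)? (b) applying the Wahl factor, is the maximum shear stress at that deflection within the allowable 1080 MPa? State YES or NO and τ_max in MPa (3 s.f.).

N_a = Gd⁴/(8D³k) = (77.2×10³)(1.93⁴)/(8·19.5³·4.5) = 4.013 → N_a = 4
Actual rate k = Gd⁴/(8D³·4) = 4.5143 N/mm
Working load F = kδ = 4.5143·50 = 225.72 N
C = 19.5/1.93 = 10.1036; K_W = (4C−1)/(4C−4)+0.615/C = 1.1433
τ_max = K_W·8FD/(πd³) = 1.1433·1559.1 = 1782.4 MPa
τ_max > 1080 MPa → exceeds allowable

(a) 4 coils; (b) NO, τ_max = 1780 MPa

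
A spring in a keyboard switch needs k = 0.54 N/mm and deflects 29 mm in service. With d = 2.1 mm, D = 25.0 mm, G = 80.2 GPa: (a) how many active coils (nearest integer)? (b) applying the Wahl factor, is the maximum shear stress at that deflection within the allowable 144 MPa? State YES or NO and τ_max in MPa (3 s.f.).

N_a = Gd⁴/(8D³k) = (80.2×10³)(2.1⁴)/(8·25.0³·0.54) = 23.11 → N_a = 23
Actual rate k = Gd⁴/(8D³·23) = 0.54252 N/mm
Working load F = kδ = 0.54252·29 = 15.733 N
C = 25.0/2.1 = 11.9048; K_W = (4C−1)/(4C−4)+0.615/C = 1.1204
τ_max = K_W·8FD/(πd³) = 1.1204·108.15 = 121.18 MPa
τ_max ≤ 144 MPa → acceptable

(a) 23 coils; (b) YES, τ_max = 121 MPa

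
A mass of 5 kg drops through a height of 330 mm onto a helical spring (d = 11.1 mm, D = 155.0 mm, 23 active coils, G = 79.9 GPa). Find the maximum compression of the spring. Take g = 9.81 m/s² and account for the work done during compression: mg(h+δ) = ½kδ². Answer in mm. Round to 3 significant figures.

166 mm

k = Gd⁴/(8D³N_a) = (79.9×10³)(11.1⁴)/(8·155.0³·23) = 1.7702 N/mm
W = mg = 5 × 9.81 = 49.05 N
½kδ² − Wδ − Wh = 0 → δ = (W + √(W² + 2kWh))/k
δ = (49.05 + √(2405.9 + 57307.1))/1.7702 = (49.05 + 244.36)/1.7702 = 165.75 mm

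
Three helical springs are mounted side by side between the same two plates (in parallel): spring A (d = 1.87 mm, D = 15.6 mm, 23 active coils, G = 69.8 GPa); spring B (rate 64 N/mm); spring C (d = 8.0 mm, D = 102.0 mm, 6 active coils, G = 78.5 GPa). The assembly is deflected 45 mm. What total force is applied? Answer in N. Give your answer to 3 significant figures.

3220 N

k_A = Gd⁴/(8D³N_a) = (69.8×10³)(1.87⁴)/(8·15.6³·23) = 1.2219 N/mm
k_C = Gd⁴/(8D³N_a) = (78.5×10³)(8.0⁴)/(8·102.0³·6) = 6.3123 N/mm
Parallel: k_eq = 1.2219 + 64 + 6.3123 = 71.534 N/mm
F = k_eq·δ = 71.534·45 = 3219 N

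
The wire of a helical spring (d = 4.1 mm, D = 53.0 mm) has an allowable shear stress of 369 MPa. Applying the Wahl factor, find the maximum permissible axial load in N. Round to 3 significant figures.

C = D/d = 53.0/4.1 = 12.9268
K_W = (4C−1)/(4C−4) + 0.615/C = 50.707/47.707 + 0.0476 = 1.1105
τ_max = K·8FD/(πd³) → F_max = τ_allow·πd³/(8DK)
F_max = 369·π·4.1³/(8·53.0·1.1105) = 79897/470.83 = 169.69 N

170 N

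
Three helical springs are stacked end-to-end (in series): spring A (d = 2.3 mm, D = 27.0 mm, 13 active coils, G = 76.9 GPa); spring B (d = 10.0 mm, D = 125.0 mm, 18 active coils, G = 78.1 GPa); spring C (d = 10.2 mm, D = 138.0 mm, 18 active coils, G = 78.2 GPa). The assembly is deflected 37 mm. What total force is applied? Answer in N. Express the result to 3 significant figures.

k_A = Gd⁴/(8D³N_a) = (76.9×10³)(2.3⁴)/(8·27.0³·13) = 1.0513 N/mm
k_B = Gd⁴/(8D³N_a) = (78.1×10³)(10.0⁴)/(8·125.0³·18) = 2.7769 N/mm
k_C = Gd⁴/(8D³N_a) = (78.2×10³)(10.2⁴)/(8·138.0³·18) = 2.2367 N/mm
Series: 1/k_eq = 1/1.0513 + 1/2.7769 + 1/2.2367 = 1.7584; k_eq = 0.56869 N/mm
F = k_eq·δ = 0.56869·37 = 21.041 N

21.0 N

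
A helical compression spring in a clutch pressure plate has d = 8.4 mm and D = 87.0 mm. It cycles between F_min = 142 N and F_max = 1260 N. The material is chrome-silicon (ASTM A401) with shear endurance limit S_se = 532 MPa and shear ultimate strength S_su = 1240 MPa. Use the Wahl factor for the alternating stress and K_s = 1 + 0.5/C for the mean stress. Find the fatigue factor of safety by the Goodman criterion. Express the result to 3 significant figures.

1.49

C = D/d = 87.0/8.4 = 10.3571; K_W = (4C−1)/(4C−4)+0.615/C = 1.1395; K_s = 1+0.5/C = 1.0483
F_a = (F_max−F_min)/2 = 559 N; F_m = (F_max+F_min)/2 = 701 N
τ_a = K_W·8F_aD/(πd³) = 1.1395 × 208.95 = 238.1 MPa
τ_m = K_s·8F_mD/(πd³) = 1.0483 × 262.02 = 274.67 MPa
Goodman: 1/n_f = τ_a/S_se + τ_m/S_su = 238.1/532 + 274.67/1240 = 0.44756 + 0.22151 = 0.66907
n_f = 1/0.66907 = 1.495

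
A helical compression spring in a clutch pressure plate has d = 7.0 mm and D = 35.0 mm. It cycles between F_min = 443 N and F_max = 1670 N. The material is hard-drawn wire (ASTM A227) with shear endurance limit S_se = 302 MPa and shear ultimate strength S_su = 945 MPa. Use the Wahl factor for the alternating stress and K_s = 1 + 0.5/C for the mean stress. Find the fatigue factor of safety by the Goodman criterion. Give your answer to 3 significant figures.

C = D/d = 35.0/7.0 = 5.0000; K_W = (4C−1)/(4C−4)+0.615/C = 1.3105; K_s = 1+0.5/C = 1.1000
F_a = (F_max−F_min)/2 = 613.5 N; F_m = (F_max+F_min)/2 = 1056.5 N
τ_a = K_W·8F_aD/(πd³) = 1.3105 × 159.41 = 208.91 MPa
τ_m = K_s·8F_mD/(πd³) = 1.1000 × 274.53 = 301.98 MPa
Goodman: 1/n_f = τ_a/S_se + τ_m/S_su = 208.91/302 + 301.98/945 = 0.69177 + 0.31955 = 1.0113
n_f = 1/1.0113 = 0.9888

0.989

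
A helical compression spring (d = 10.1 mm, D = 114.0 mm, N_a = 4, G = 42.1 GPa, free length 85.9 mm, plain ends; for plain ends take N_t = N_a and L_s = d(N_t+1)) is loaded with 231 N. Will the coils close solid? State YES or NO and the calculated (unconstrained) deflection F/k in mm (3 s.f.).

k = Gd⁴/(8D³N_a) = (42.1×10³)(10.1⁴)/(8·114.0³·4) = 9.2407 N/mm
N_t = 4; L_s = 10.1·5 = 50.5 mm; δ_solid = L₀ − L_s = 85.9 − 50.5 = 35.4 mm
δ = F/k = 231/9.2407 = 24.998 mm
δ < δ_solid → spring does not go solid

NO, δ = 25.0 mm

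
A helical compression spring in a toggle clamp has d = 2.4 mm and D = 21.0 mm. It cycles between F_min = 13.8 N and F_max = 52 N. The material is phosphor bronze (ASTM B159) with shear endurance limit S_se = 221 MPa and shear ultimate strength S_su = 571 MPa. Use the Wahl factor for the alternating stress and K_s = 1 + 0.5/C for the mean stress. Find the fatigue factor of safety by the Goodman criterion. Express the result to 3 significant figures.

1.60

C = D/d = 21.0/2.4 = 8.7500; K_W = (4C−1)/(4C−4)+0.615/C = 1.1671; K_s = 1+0.5/C = 1.0571
F_a = (F_max−F_min)/2 = 19.1 N; F_m = (F_max+F_min)/2 = 32.9 N
τ_a = K_W·8F_aD/(πd³) = 1.1671 × 73.885 = 86.229 MPa
τ_m = K_s·8F_mD/(πd³) = 1.0571 × 127.27 = 134.54 MPa
Goodman: 1/n_f = τ_a/S_se + τ_m/S_su = 86.229/221 + 134.54/571 = 0.39018 + 0.23562 = 0.6258
n_f = 1/0.6258 = 1.598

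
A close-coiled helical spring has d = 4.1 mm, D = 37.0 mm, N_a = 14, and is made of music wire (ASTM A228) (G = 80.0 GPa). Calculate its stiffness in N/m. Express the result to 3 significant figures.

k = Gd⁴/(8D³N_a) = (80.0×10³ × 4.1⁴) / (8 × 37.0³ × 14)
  = 2.26061e+07 / 5.67314e+06 = 3.9848 N/mm = 3984.8 N/m

3980 N/m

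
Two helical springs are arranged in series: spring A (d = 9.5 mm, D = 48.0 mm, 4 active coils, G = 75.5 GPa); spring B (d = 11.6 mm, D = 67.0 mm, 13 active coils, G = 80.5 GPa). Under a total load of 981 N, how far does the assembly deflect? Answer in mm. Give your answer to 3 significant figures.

26.7 mm

k_A = Gd⁴/(8D³N_a) = (75.5×10³)(9.5⁴)/(8·48.0³·4) = 173.77 N/mm
k_B = Gd⁴/(8D³N_a) = (80.5×10³)(11.6⁴)/(8·67.0³·13) = 46.598 N/mm
Series: 1/k_eq = 1/173.77 + 1/46.598 = 0.027215; k_eq = 36.745 N/mm
δ = F/k_eq = 981/36.745 = 26.698 mm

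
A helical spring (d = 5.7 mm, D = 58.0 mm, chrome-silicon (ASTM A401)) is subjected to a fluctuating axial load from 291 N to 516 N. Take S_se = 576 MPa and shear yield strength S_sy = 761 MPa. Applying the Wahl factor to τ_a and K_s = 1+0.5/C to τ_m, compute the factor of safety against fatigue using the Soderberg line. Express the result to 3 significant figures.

1.61

C = D/d = 58.0/5.7 = 10.1754; K_W = (4C−1)/(4C−4)+0.615/C = 1.1422; K_s = 1+0.5/C = 1.0491
F_a = (F_max−F_min)/2 = 112.5 N; F_m = (F_max+F_min)/2 = 403.5 N
τ_a = K_W·8F_aD/(πd³) = 1.1422 × 89.721 = 102.48 MPa
τ_m = K_s·8F_mD/(πd³) = 1.0491 × 321.8 = 337.61 MPa
Soderberg: 1/n_f = τ_a/S_se + τ_m/S_sy = 102.48/576 + 337.61/761 = 0.17791 + 0.44364 = 0.62156
n_f = 1/0.62156 = 1.609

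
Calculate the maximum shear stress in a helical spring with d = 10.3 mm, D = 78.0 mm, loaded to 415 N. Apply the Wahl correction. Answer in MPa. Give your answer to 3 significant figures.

90.2 MPa

Spring index C = D/d = 78.0/10.3 = 7.5728
K_W = (4C−1)/(4C−4) + 0.615/C = 29.291/26.291 + 0.0812 = 1.1953
τ₀ = 8FD/(πd³) = 8·415·78.0/(π·10.3³) = 258960/3432.9 = 75.435 MPa
τ_max = K·τ₀ = 1.1953 × 75.435 = 90.168 MPa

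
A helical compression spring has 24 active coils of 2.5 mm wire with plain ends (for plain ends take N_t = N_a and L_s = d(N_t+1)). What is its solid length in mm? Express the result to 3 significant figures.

plain ends: N_t = N_a = 24
L_s = d·(N_t+1) = 2.5 × 25 = 62.5 mm

62.5 mm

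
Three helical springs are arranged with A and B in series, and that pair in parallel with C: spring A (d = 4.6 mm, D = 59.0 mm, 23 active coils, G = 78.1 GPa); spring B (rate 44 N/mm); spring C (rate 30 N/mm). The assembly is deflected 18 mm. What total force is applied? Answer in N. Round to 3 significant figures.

k_A = Gd⁴/(8D³N_a) = (78.1×10³)(4.6⁴)/(8·59.0³·23) = 0.92536 N/mm
Springs A,B series: k_AB = 1/(1/0.92536+1/44) = 0.9063 N/mm; parallel with C: k_eq = 0.9063+30 = 30.906 N/mm
F = k_eq·δ = 30.906·18 = 556.31 N

556 N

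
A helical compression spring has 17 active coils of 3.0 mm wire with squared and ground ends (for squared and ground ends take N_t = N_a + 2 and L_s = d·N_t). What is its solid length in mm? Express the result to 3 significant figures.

squared and ground ends: N_t = N_a + 2 = 17 + 2 = 19
L_s = d·N_t = 3.0 × 19 = 57 mm

57.0 mm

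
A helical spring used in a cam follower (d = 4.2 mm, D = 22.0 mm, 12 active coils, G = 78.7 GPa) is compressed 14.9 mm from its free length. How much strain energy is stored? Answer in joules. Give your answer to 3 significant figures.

k = Gd⁴/(8D³N_a) = (78.7×10³)(4.2⁴)/(8·22.0³·12) = 23.957 N/mm
U = ½kδ² = 0.5 × 23.957 × 14.9² = 2659.3 N·mm = 2.6593 J

2.66 J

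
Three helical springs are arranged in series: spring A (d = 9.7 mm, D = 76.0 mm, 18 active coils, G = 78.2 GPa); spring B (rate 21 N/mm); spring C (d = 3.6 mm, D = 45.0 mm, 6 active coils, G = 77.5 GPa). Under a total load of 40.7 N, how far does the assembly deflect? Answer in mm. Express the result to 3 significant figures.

19.3 mm

k_A = Gd⁴/(8D³N_a) = (78.2×10³)(9.7⁴)/(8·76.0³·18) = 10.952 N/mm
k_C = Gd⁴/(8D³N_a) = (77.5×10³)(3.6⁴)/(8·45.0³·6) = 2.976 N/mm
Series: 1/k_eq = 1/10.952 + 1/21 + 1/2.976 = 0.47495; k_eq = 2.1055 N/mm
δ = F/k_eq = 40.7/2.1055 = 19.33 mm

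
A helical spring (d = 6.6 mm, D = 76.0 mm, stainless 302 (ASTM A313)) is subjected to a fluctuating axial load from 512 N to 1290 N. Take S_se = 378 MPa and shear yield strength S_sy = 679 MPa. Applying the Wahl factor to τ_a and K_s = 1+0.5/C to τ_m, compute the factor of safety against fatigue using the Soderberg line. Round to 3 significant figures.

0.584

C = D/d = 76.0/6.6 = 11.5152; K_W = (4C−1)/(4C−4)+0.615/C = 1.1247; K_s = 1+0.5/C = 1.0434
F_a = (F_max−F_min)/2 = 389 N; F_m = (F_max+F_min)/2 = 901 N
τ_a = K_W·8F_aD/(πd³) = 1.1247 × 261.86 = 294.52 MPa
τ_m = K_s·8F_mD/(πd³) = 1.0434 × 606.52 = 632.86 MPa
Soderberg: 1/n_f = τ_a/S_se + τ_m/S_sy = 294.52/378 + 632.86/679 = 0.77916 + 0.93204 = 1.7112
n_f = 1/1.7112 = 0.5844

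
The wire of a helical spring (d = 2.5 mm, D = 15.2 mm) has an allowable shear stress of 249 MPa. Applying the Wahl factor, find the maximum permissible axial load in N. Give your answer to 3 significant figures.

C = D/d = 15.2/2.5 = 6.0800
K_W = (4C−1)/(4C−4) + 0.615/C = 23.320/20.320 + 0.1012 = 1.2488
τ_max = K·8FD/(πd³) → F_max = τ_allow·πd³/(8DK)
F_max = 249·π·2.5³/(8·15.2·1.2488) = 12223/151.85 = 80.491 N

80.5 N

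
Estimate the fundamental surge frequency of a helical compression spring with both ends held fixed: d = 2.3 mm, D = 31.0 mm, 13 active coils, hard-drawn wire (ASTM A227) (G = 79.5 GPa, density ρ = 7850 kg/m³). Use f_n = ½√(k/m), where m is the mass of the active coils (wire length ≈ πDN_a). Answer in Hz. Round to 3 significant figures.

k = Gd⁴/(8D³N_a) = (79.5×10³)(2.3⁴)/(8·31.0³·13) = 0.71806 N/mm = 718.06 N/m
Wire length L = πDN_a = π·31.0·13 = 1266.1 mm
m = ρ·(πd²/4)·L = 7850 × 4.1548×10⁻⁶ m² × 1.2661 m = 0.041292 kg
f_n = ½√(k/m) = 0.5·√(718.06/0.041292) = 0.5·√(17390) = 65.935 Hz

65.9 Hz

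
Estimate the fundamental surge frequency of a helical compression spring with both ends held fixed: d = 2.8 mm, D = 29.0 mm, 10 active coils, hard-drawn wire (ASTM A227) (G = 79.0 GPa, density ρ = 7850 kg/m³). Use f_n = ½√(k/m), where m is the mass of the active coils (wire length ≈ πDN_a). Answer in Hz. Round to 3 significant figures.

119 Hz

k = Gd⁴/(8D³N_a) = (79.0×10³)(2.8⁴)/(8·29.0³·10) = 2.4887 N/mm = 2488.7 N/m
Wire length L = πDN_a = π·29.0·10 = 911.06 mm
m = ρ·(πd²/4)·L = 7850 × 6.1575×10⁻⁶ m² × 0.91106 m = 0.044038 kg
f_n = ½√(k/m) = 0.5·√(2488.7/0.044038) = 0.5·√(56513) = 118.86 Hz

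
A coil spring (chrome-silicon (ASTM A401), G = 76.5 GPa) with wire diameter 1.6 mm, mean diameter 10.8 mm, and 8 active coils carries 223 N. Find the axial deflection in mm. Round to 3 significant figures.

35.9 mm

k = Gd⁴/(8D³N_a) = (76.5×10³)(1.6⁴)/(8·10.8³·8) = 6.2186 N/mm
δ = F/k = 223 / 6.2186 = 35.86 mm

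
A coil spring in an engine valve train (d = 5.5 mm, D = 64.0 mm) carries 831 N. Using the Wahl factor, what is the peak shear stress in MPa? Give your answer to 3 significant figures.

914 MPa

Spring index C = D/d = 64.0/5.5 = 11.6364
K_W = (4C−1)/(4C−4) + 0.615/C = 45.545/42.545 + 0.0529 = 1.1234
τ₀ = 8FD/(πd³) = 8·831·64.0/(π·5.5³) = 425472/522.68 = 814.02 MPa
τ_max = K·τ₀ = 1.1234 × 814.02 = 914.44 MPa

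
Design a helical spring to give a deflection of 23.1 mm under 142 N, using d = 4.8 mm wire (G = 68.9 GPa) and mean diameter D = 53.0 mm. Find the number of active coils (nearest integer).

Required rate k = F/δ = 142/23.1 = 6.1472 N/mm
N_a = Gd⁴/(8D³k) = (68.9×10³ × 4.8⁴)/(8 × 53.0³ × 6.1472)
    = 3.6575e+07 / 7.3214e+06 = 4.996 → 5 coils

5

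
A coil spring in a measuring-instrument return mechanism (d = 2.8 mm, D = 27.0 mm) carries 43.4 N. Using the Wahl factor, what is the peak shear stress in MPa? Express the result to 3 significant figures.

156 MPa

Spring index C = D/d = 27.0/2.8 = 9.6429
K_W = (4C−1)/(4C−4) + 0.615/C = 37.571/34.571 + 0.0638 = 1.1506
τ₀ = 8FD/(πd³) = 8·43.4·27.0/(π·2.8³) = 9374.4/68.964 = 135.93 MPa
τ_max = K·τ₀ = 1.1506 × 135.93 = 156.4 MPa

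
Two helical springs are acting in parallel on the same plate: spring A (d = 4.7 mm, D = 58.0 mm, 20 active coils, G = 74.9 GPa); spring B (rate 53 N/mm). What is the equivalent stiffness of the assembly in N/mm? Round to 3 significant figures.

54.2 N/mm

k_A = Gd⁴/(8D³N_a) = (74.9×10³)(4.7⁴)/(8·58.0³·20) = 1.1708 N/mm
Parallel: k_eq = 1.1708 + 53 = 54.171 N/mm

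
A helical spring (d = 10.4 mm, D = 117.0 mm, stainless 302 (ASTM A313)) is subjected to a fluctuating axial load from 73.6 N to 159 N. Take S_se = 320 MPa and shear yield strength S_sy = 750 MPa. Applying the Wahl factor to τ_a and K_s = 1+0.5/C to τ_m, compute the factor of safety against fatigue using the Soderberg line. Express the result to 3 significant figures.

12.1

C = D/d = 117.0/10.4 = 11.2500; K_W = (4C−1)/(4C−4)+0.615/C = 1.1278; K_s = 1+0.5/C = 1.0444
F_a = (F_max−F_min)/2 = 42.7 N; F_m = (F_max+F_min)/2 = 116.3 N
τ_a = K_W·8F_aD/(πd³) = 1.1278 × 11.31 = 12.756 MPa
τ_m = K_s·8F_mD/(πd³) = 1.0444 × 30.804 = 32.173 MPa
Soderberg: 1/n_f = τ_a/S_se + τ_m/S_sy = 12.756/320 + 32.173/750 = 0.03986 + 0.04290 = 0.082758
n_f = 1/0.082758 = 12.08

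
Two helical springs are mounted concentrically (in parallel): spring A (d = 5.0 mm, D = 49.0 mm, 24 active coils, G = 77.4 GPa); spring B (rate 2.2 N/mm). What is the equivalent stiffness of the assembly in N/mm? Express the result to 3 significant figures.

4.34 N/mm

k_A = Gd⁴/(8D³N_a) = (77.4×10³)(5.0⁴)/(8·49.0³·24) = 2.1416 N/mm
Parallel: k_eq = 2.1416 + 2.2 = 4.3416 N/mm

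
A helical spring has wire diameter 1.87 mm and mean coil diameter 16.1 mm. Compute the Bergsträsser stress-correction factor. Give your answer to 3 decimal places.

1.159

C = D/d = 16.1/1.87 = 8.6096
K_B = (4C+2)/(4C−3) = 36.439/31.439 = 1.1590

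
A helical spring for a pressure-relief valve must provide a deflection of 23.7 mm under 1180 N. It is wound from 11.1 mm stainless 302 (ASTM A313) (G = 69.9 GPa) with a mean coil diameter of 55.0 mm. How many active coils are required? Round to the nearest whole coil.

Required rate k = F/δ = 1180/23.7 = 49.789 N/mm
N_a = Gd⁴/(8D³k) = (69.9×10³ × 11.1⁴)/(8 × 55.0³ × 49.789)
    = 1.06113e+09 / 6.62692e+07 = 16.01 → 16 coils

16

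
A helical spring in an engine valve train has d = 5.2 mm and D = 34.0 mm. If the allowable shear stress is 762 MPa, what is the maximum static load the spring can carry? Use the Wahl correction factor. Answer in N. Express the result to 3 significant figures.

1010 N

C = D/d = 34.0/5.2 = 6.5385
K_W = (4C−1)/(4C−4) + 0.615/C = 25.154/22.154 + 0.0941 = 1.2295
τ_max = K·8FD/(πd³) → F_max = τ_allow·πd³/(8DK)
F_max = 762·π·5.2³/(8·34.0·1.2295) = 3.366e+05/334.42 = 1006.5 N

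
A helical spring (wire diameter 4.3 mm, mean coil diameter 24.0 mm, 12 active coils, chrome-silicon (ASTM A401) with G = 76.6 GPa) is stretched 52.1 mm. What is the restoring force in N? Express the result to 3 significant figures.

1030 N

k = Gd⁴/(8D³N_a) = (76.6×10³)(4.3⁴)/(8·24.0³·12) = 19.733 N/mm
F = k·δ = 19.733 × 52.1 = 1028.1 N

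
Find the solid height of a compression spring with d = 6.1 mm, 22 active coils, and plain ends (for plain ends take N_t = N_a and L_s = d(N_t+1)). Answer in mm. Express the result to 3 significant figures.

plain ends: N_t = N_a = 22
L_s = d·(N_t+1) = 6.1 × 23 = 140.3 mm

140 mm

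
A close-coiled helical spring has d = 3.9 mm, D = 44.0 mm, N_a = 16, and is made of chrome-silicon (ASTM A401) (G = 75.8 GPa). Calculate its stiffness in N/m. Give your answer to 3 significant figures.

1610 N/m

k = Gd⁴/(8D³N_a) = (75.8×10³ × 3.9⁴) / (8 × 44.0³ × 16)
  = 1.75359e+07 / 1.09036e+07 = 1.6083 N/mm = 1608.3 N/m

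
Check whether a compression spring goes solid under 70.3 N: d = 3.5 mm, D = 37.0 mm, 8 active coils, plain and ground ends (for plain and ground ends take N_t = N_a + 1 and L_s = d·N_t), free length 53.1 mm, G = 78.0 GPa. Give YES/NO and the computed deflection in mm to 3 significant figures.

k = Gd⁴/(8D³N_a) = (78.0×10³)(3.5⁴)/(8·37.0³·8) = 3.6106 N/mm
N_t = 9; L_s = 3.5·9 = 31.5 mm; δ_solid = L₀ − L_s = 53.1 − 31.5 = 21.6 mm
δ = F/k = 70.3/3.6106 = 19.47 mm
δ < δ_solid → spring does not go solid

NO, δ = 19.5 mm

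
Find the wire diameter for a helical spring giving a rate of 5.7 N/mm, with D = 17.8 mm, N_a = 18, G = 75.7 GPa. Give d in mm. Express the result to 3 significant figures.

2.80 mm

d = (8D³N_a·k / G)^(1/4) = (8·17.8³·18·5.7 / (75.7×10³))^0.25
  = (61.151)^0.25 = 2.7964 mm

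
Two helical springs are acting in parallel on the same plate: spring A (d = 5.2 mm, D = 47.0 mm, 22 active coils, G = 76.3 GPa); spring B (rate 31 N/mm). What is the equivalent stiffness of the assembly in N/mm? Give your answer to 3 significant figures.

k_A = Gd⁴/(8D³N_a) = (76.3×10³)(5.2⁴)/(8·47.0³·22) = 3.053 N/mm
Parallel: k_eq = 3.053 + 31 = 34.053 N/mm

34.1 N/mm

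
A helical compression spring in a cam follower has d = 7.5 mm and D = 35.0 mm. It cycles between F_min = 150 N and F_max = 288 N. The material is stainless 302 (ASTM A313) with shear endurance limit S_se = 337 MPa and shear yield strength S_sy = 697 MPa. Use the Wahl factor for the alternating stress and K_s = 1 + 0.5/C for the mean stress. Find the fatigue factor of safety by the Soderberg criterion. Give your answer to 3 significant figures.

C = D/d = 35.0/7.5 = 4.6667; K_W = (4C−1)/(4C−4)+0.615/C = 1.3363; K_s = 1+0.5/C = 1.1071
F_a = (F_max−F_min)/2 = 69 N; F_m = (F_max+F_min)/2 = 219 N
τ_a = K_W·8F_aD/(πd³) = 1.3363 × 14.577 = 19.48 MPa
τ_m = K_s·8F_mD/(πd³) = 1.1071 × 46.267 = 51.224 MPa
Soderberg: 1/n_f = τ_a/S_se + τ_m/S_sy = 19.48/337 + 51.224/697 = 0.05780 + 0.07349 = 0.1313
n_f = 1/0.1313 = 7.616

7.62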